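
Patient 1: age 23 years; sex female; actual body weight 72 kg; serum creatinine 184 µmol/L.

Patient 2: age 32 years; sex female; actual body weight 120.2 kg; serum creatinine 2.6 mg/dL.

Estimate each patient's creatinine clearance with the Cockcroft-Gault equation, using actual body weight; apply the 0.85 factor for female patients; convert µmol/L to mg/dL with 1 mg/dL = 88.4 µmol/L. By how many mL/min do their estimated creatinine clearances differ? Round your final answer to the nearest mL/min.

Patient 1: SCr = 184 / 88.4 = 2.081 mg/dL
Patient 1: CrCl = (140 − 23) × 72 / (72 × 2.081) × 0.85 = 8424.0 / 149.83 × 0.85 ≈ 47.8 mL/min
Patient 2: CrCl = (140 − 32) × 120.2 / (72 × 2.6) × 0.85 = 12981.6 / 187.20 × 0.85 ≈ 58.9 mL/min
|47.8 − 58.9| = 11.1 mL/min

11 mL/min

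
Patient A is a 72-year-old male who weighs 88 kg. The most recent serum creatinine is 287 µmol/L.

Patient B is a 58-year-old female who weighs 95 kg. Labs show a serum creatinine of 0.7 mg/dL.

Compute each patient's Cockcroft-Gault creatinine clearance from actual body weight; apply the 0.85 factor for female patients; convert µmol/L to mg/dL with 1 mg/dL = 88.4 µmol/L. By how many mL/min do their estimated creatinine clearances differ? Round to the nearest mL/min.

Patient A: SCr = 287 / 88.4 = 3.247 mg/dL
Patient A: CrCl = (140 − 72) × 88 / (72 × 3.247) = 5984.0 / 233.78 ≈ 25.6 mL/min
Patient B: CrCl = (140 − 58) × 95 / (72 × 0.7) × 0.85 = 7790.0 / 50.40 × 0.85 ≈ 131.4 mL/min
|25.6 − 131.4| = 105.8 mL/min

106 mL/min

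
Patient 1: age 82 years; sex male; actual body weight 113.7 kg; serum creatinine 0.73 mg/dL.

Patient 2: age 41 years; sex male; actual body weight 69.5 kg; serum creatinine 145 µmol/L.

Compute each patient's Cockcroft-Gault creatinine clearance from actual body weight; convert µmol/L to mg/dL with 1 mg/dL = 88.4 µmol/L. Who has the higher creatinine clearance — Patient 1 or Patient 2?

Patient 1: CrCl = (140 − 82) × 113.7 / (72 × 0.73) = 6594.6 / 52.56 ≈ 125.5 mL/min
Patient 2: SCr = 145 / 88.4 = 1.64 mg/dL
Patient 2: CrCl = (140 − 41) × 69.5 / (72 × 1.64) = 6880.5 / 118.08 ≈ 58.3 mL/min
125.5 vs 58.3 mL/min → Patient 1 is higher.

Patient 1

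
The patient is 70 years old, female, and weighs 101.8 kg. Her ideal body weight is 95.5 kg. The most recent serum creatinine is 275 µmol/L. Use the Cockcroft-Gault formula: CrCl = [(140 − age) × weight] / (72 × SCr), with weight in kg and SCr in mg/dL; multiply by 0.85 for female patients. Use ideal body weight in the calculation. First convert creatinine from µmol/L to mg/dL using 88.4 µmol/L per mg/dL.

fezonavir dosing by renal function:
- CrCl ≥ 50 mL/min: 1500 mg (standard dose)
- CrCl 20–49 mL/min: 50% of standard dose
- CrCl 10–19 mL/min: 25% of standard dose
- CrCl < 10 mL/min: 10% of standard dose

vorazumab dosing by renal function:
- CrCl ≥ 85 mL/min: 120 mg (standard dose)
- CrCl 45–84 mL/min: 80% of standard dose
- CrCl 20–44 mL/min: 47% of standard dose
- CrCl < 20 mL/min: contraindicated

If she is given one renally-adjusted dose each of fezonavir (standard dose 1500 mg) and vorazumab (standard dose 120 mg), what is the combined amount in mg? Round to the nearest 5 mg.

SCr = 275 / 88.4 = 3.111 mg/dL
CrCl = (140 − 70) × 95.5 / (72 × 3.111) × 0.85 = 6685.0 / 223.99 × 0.85 ≈ 25.4 mL/min
CrCl ≈ 25 mL/min.
fezonavir: 20–49 mL/min → 50% of 1500 mg = 750 mg.
vorazumab: 20–44 mL/min → 47% of 120 mg = 56.4 mg.
Total = 750 + 56.4 = 806.4 mg.

805 mg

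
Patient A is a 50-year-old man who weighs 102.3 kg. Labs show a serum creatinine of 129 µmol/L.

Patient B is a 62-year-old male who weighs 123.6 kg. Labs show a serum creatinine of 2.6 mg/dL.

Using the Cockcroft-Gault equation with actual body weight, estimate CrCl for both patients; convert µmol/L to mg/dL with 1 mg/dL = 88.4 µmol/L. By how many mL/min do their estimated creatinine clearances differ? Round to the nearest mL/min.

36 mL/min

Patient A: SCr = 129 / 88.4 = 1.459 mg/dL
Patient A: CrCl = (140 − 50) × 102.3 / (72 × 1.459) = 9207.0 / 105.05 ≈ 87.6 mL/min
Patient B: CrCl = (140 − 62) × 123.6 / (72 × 2.6) = 9640.8 / 187.20 ≈ 51.5 mL/min
|87.6 − 51.5| = 36.1 mL/min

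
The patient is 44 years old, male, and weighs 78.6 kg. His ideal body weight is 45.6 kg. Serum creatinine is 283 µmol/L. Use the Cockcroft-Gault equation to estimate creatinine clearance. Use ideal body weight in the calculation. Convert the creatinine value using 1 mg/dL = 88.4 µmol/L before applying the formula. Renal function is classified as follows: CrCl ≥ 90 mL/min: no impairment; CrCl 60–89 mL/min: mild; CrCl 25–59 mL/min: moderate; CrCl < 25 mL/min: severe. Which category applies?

severe

SCr = 283 / 88.4 = 3.201 mg/dL
CrCl = (140 − 44) × 45.6 / (72 × 3.201) = 4377.6 / 230.47 ≈ 19.0 mL/min
19 mL/min falls in the 'severe' range.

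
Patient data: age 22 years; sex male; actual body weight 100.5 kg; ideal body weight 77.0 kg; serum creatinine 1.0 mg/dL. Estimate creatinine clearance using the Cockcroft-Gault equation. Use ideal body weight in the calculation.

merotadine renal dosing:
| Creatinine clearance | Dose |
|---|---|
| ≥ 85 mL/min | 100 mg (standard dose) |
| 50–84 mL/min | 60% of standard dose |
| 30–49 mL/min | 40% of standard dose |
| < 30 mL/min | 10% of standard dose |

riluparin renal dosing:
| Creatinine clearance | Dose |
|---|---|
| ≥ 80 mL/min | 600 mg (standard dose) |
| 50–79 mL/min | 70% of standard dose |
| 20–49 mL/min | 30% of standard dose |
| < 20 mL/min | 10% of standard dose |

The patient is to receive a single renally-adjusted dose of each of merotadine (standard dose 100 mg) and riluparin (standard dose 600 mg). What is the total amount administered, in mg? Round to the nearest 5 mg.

CrCl = (140 − 22) × 77 / (72 × 1) = 9086.0 / 72.00 ≈ 126.2 mL/min
CrCl ≈ 126 mL/min.
merotadine: ≥ 85 mL/min → 100% of 100 mg = 100 mg.
riluparin: ≥ 80 mL/min → 100% of 600 mg = 600 mg.
Total = 100 + 600 = 700 mg.

700 mg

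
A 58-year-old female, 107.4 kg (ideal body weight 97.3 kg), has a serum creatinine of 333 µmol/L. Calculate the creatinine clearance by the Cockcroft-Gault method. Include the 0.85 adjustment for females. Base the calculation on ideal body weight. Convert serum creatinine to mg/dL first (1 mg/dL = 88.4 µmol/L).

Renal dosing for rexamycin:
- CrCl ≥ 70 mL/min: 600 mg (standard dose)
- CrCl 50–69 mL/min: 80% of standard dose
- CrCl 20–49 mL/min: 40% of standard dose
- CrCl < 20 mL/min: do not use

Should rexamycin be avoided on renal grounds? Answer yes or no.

SCr = 333 / 88.4 = 3.767 mg/dL
CrCl = (140 − 58) × 97.3 / (72 × 3.767) × 0.85 = 7978.6 / 271.22 × 0.85 ≈ 25.0 mL/min
CrCl ≈ 25 mL/min, which is ≥ 20 mL/min.

no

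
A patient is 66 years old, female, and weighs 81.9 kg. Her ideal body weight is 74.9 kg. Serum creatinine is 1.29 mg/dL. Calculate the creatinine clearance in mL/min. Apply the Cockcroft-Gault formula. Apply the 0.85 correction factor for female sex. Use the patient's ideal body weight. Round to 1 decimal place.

CrCl = (140 − 66) × 74.9 / (72 × 1.29) × 0.85 = 5542.6 / 92.88 × 0.85 ≈ 50.7 mL/min

50.7 mL/min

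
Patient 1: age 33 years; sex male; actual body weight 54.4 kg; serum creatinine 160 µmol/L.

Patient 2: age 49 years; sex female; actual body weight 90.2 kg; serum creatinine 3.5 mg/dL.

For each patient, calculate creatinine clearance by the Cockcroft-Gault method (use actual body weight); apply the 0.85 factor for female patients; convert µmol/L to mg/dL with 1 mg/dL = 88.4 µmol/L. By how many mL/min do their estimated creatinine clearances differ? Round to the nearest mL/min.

Patient 1: SCr = 160 / 88.4 = 1.81 mg/dL
Patient 1: CrCl = (140 − 33) × 54.4 / (72 × 1.81) = 5820.8 / 130.32 ≈ 44.7 mL/min
Patient 2: CrCl = (140 − 49) × 90.2 / (72 × 3.5) × 0.85 = 8208.2 / 252.00 × 0.85 ≈ 27.7 mL/min
|44.7 − 27.7| = 17.0 mL/min

17 mL/min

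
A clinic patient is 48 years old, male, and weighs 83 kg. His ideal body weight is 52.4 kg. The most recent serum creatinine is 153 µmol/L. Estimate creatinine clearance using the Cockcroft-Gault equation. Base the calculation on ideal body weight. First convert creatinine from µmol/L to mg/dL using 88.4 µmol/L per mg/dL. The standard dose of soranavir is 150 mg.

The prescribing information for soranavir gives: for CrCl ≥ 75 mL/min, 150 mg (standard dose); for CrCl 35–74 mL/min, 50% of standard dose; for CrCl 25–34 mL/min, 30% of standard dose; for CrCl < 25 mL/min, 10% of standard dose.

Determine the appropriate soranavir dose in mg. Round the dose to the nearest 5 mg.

75 mg

SCr = 153 / 88.4 = 1.731 mg/dL
CrCl = (140 − 48) × 52.4 / (72 × 1.731) = 4820.8 / 124.63 ≈ 38.7 mL/min
CrCl ≈ 39 mL/min → bracket 35–74 mL/min.
50% of 150 mg = 75 mg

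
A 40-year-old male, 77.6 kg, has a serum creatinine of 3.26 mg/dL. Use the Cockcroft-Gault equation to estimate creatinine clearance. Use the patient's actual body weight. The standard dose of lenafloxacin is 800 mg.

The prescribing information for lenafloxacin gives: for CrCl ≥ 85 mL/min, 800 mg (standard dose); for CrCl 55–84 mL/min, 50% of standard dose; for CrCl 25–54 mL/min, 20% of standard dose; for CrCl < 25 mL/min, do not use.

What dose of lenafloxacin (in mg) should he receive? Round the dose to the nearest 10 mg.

160 mg

CrCl = (140 − 40) × 77.6 / (72 × 3.26) = 7760.0 / 234.72 ≈ 33.1 mL/min
CrCl ≈ 33 mL/min → bracket 25–54 mL/min.
20% of 800 mg = 160 mg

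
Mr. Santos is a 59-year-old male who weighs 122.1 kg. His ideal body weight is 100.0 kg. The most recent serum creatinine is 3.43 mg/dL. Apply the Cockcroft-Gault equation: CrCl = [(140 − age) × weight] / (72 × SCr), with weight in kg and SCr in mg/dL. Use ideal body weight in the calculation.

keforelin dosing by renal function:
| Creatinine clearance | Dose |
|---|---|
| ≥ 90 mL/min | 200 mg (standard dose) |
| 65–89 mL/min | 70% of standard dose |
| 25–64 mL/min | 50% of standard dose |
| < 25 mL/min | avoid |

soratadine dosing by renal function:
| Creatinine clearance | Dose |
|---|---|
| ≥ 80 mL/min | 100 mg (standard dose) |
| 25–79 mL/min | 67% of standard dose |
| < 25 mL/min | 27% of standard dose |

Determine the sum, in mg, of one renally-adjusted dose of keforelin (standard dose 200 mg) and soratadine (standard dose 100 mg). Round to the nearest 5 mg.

165 mg

CrCl = (140 − 59) × 100 / (72 × 3.43) = 8100.0 / 246.96 ≈ 32.8 mL/min
CrCl ≈ 33 mL/min.
keforelin: 25–64 mL/min → 50% of 200 mg = 100 mg.
soratadine: 25–79 mL/min → 67% of 100 mg = 67 mg.
Total = 100 + 67 = 167 mg.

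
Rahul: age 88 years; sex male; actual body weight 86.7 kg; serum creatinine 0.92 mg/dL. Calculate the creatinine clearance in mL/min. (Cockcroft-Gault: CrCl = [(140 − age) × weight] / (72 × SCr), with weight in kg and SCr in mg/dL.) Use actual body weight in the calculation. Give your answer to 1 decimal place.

68.1 mL/min

CrCl = (140 − 88) × 86.7 / (72 × 0.92) = 4508.4 / 66.24 ≈ 68.1 mL/min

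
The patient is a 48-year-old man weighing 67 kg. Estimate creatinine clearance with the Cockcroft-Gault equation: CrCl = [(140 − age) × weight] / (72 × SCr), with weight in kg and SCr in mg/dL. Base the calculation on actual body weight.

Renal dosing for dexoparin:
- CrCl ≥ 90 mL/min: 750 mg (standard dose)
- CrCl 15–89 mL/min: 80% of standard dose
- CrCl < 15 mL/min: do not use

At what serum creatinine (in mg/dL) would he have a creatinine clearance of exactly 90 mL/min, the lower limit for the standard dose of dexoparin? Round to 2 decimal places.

0.95 mg/dL

Standard dose requires CrCl ≥ 90 mL/min.
Set (140 − 48) × 67 / (72 × SCr) = 90
SCr = (140 − 48) × 67 / (72 × 90) = 0.951 mg/dL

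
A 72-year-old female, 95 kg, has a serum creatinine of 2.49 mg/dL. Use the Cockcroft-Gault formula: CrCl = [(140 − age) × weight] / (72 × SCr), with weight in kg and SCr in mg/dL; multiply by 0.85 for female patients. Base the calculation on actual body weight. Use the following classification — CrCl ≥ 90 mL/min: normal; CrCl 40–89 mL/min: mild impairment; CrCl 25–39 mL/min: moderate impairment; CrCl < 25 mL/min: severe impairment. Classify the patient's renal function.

moderate impairment

CrCl = (140 − 72) × 95 / (72 × 2.49) × 0.85 = 6460.0 / 179.28 × 0.85 ≈ 30.6 mL/min
31 mL/min falls in the 'moderate impairment' range.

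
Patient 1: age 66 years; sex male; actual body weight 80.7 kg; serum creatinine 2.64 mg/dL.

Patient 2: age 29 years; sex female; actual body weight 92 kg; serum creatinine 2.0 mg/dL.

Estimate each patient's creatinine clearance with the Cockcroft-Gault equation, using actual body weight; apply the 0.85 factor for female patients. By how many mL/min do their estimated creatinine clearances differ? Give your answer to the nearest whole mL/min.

29 mL/min

Patient 1: CrCl = (140 − 66) × 80.7 / (72 × 2.64) = 5971.8 / 190.08 ≈ 31.4 mL/min
Patient 2: CrCl = (140 − 29) × 92 / (72 × 2) × 0.85 = 10212.0 / 144.00 × 0.85 ≈ 60.3 mL/min
|31.4 − 60.3| = 28.9 mL/min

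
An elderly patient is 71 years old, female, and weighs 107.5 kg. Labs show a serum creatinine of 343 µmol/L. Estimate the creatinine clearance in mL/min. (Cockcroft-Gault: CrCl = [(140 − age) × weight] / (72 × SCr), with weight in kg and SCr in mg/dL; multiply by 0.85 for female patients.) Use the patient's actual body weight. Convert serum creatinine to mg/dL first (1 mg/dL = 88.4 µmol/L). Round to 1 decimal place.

22.6 mL/min

SCr = 343 / 88.4 = 3.88 mg/dL
CrCl = (140 − 71) × 107.5 / (72 × 3.88) × 0.85 = 7417.5 / 279.36 × 0.85 ≈ 22.6 mL/min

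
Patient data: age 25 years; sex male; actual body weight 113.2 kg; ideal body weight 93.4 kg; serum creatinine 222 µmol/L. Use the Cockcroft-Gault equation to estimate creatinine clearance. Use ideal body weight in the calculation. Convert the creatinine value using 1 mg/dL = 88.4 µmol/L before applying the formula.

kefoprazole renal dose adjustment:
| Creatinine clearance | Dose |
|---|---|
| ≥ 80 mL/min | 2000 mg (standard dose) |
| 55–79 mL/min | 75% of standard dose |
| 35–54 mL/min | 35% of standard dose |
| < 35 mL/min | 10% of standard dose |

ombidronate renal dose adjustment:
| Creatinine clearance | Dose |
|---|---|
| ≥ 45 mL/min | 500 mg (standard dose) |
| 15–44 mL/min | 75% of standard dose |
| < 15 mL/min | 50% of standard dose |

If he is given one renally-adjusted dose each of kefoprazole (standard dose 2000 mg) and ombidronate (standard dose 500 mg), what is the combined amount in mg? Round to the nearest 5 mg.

2000 mg

SCr = 222 / 88.4 = 2.511 mg/dL
CrCl = (140 − 25) × 93.4 / (72 × 2.511) = 10741.0 / 180.79 ≈ 59.4 mL/min
CrCl ≈ 59 mL/min.
kefoprazole: 55–79 mL/min → 75% of 2000 mg = 1500 mg.
ombidronate: ≥ 45 mL/min → 100% of 500 mg = 500 mg.
Total = 1500 + 500 = 2000 mg.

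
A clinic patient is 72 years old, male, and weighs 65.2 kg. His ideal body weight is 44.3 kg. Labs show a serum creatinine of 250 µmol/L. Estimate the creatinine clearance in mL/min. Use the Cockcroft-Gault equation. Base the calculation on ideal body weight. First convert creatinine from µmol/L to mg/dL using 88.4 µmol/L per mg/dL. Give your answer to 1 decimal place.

SCr = 250 / 88.4 = 2.828 mg/dL
CrCl = (140 − 72) × 44.3 / (72 × 2.828) = 3012.4 / 203.62 ≈ 14.8 mL/min

14.8 mL/min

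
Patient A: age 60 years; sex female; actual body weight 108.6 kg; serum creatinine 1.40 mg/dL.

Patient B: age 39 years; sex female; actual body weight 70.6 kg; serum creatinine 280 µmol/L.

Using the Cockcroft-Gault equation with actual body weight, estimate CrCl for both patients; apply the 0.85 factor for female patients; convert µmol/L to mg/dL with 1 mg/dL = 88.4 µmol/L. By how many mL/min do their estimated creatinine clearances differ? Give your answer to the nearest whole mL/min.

47 mL/min

Patient A: CrCl = (140 − 60) × 108.6 / (72 × 1.4) × 0.85 = 8688.0 / 100.80 × 0.85 ≈ 73.3 mL/min
Patient B: SCr = 280 / 88.4 = 3.167 mg/dL
Patient B: CrCl = (140 − 39) × 70.6 / (72 × 3.167) × 0.85 = 7130.6 / 228.02 × 0.85 ≈ 26.6 mL/min
|73.3 − 26.6| = 46.7 mL/min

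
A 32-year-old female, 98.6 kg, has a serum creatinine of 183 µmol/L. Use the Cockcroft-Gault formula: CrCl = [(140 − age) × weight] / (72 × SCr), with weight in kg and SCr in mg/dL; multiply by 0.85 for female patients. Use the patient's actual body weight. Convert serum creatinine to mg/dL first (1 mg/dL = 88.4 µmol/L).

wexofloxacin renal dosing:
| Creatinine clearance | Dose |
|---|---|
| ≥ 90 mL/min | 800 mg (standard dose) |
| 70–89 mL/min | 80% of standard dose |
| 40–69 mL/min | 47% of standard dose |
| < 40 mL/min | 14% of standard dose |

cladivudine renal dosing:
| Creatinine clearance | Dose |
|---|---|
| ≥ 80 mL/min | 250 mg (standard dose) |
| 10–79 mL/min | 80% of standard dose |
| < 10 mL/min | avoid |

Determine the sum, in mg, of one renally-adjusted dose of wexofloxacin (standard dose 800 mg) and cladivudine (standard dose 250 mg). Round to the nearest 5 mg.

575 mg

SCr = 183 / 88.4 = 2.07 mg/dL
CrCl = (140 − 32) × 98.6 / (72 × 2.07) × 0.85 = 10648.8 / 149.04 × 0.85 ≈ 60.7 mL/min
CrCl ≈ 61 mL/min.
wexofloxacin: 40–69 mL/min → 47% of 800 mg = 376 mg.
cladivudine: 10–79 mL/min → 80% of 250 mg = 200 mg.
Total = 376 + 200 = 576 mg.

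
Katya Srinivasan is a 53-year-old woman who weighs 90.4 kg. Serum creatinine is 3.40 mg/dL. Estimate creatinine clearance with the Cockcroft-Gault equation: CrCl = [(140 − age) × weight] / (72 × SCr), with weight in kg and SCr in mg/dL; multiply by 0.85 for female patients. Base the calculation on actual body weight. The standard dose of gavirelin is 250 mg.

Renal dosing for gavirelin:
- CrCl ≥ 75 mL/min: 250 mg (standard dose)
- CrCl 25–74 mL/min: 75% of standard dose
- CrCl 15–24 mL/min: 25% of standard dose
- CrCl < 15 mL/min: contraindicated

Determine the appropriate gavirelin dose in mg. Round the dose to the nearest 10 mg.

190 mg

CrCl = (140 − 53) × 90.4 / (72 × 3.4) × 0.85 = 7864.8 / 244.80 × 0.85 ≈ 27.3 mL/min
CrCl ≈ 27 mL/min → bracket 25–74 mL/min.
75% of 250 mg = 187.5 mg → 190 mg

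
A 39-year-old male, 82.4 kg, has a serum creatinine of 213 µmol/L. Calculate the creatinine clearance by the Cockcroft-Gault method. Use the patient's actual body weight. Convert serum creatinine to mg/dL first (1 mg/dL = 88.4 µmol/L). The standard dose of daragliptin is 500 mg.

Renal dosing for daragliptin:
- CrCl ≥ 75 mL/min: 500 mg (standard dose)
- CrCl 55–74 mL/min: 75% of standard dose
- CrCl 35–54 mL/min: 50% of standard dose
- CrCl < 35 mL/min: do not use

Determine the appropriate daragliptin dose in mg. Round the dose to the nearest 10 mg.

SCr = 213 / 88.4 = 2.41 mg/dL
CrCl = (140 − 39) × 82.4 / (72 × 2.41) = 8322.4 / 173.52 ≈ 48.0 mL/min
CrCl ≈ 48 mL/min → bracket 35–54 mL/min.
50% of 500 mg = 250 mg

250 mg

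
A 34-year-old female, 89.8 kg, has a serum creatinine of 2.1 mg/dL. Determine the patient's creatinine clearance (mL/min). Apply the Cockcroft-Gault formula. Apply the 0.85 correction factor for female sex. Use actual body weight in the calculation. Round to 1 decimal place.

CrCl = (140 − 34) × 89.8 / (72 × 2.1) × 0.85 = 9518.8 / 151.20 × 0.85 ≈ 53.5 mL/min

53.5 mL/min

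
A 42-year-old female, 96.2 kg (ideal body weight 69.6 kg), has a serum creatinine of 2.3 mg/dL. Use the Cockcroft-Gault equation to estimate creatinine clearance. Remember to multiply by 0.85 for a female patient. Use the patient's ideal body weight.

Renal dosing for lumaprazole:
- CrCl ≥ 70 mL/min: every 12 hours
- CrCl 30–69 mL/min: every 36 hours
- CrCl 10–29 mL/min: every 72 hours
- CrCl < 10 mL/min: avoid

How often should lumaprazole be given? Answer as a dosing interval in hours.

every 36 hours

CrCl = (140 − 42) × 69.6 / (72 × 2.3) × 0.85 = 6820.8 / 165.60 × 0.85 ≈ 35.0 mL/min
CrCl ≈ 35 mL/min → bracket 30–69 mL/min → every 36 hours.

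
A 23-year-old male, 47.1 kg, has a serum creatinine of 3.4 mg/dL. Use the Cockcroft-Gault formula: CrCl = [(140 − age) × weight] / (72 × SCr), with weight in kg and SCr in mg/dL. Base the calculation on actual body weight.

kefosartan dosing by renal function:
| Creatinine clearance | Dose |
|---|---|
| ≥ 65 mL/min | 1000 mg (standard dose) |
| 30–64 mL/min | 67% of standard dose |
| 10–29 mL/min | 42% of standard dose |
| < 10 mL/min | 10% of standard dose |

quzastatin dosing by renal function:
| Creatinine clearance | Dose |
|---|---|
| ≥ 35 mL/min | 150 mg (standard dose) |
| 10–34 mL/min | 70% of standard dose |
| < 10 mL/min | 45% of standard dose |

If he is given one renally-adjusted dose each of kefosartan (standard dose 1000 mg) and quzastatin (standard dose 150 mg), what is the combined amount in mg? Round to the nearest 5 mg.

525 mg

CrCl = (140 − 23) × 47.1 / (72 × 3.4) = 5510.7 / 244.80 ≈ 22.5 mL/min
CrCl ≈ 23 mL/min.
kefosartan: 10–29 mL/min → 42% of 1000 mg = 420 mg.
quzastatin: 10–34 mL/min → 70% of 150 mg = 105 mg.
Total = 420 + 105 = 525 mg.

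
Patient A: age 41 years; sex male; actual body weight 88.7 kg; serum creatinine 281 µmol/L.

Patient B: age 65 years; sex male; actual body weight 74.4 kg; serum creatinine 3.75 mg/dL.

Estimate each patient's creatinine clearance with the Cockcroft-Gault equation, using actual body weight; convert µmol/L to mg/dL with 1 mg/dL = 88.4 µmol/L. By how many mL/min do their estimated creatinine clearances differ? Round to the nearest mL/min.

Patient A: SCr = 281 / 88.4 = 3.179 mg/dL
Patient A: CrCl = (140 − 41) × 88.7 / (72 × 3.179) = 8781.3 / 228.89 ≈ 38.4 mL/min
Patient B: CrCl = (140 − 65) × 74.4 / (72 × 3.75) = 5580.0 / 270.00 ≈ 20.7 mL/min
|38.4 − 20.7| = 17.7 mL/min

18 mL/min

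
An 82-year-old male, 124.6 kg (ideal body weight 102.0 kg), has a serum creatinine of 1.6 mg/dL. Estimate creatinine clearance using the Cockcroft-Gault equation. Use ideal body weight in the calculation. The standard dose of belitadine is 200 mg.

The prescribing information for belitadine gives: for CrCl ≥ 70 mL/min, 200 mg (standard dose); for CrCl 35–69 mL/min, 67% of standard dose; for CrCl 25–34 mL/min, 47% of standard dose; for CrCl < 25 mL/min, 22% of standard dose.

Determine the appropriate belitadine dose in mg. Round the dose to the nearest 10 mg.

130 mg

CrCl = (140 − 82) × 102 / (72 × 1.6) = 5916.0 / 115.20 ≈ 51.4 mL/min
CrCl ≈ 51 mL/min → bracket 35–69 mL/min.
67% of 200 mg = 134 mg → 130 mg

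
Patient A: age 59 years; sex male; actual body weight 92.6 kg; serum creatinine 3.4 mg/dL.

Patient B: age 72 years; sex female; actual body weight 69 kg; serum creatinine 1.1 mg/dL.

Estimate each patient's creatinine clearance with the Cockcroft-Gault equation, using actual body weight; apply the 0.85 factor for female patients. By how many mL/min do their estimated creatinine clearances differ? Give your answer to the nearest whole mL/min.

Patient A: CrCl = (140 − 59) × 92.6 / (72 × 3.4) = 7500.6 / 244.80 ≈ 30.6 mL/min
Patient B: CrCl = (140 − 72) × 69 / (72 × 1.1) × 0.85 = 4692.0 / 79.20 × 0.85 ≈ 50.4 mL/min
|30.6 − 50.4| = 19.8 mL/min

20 mL/min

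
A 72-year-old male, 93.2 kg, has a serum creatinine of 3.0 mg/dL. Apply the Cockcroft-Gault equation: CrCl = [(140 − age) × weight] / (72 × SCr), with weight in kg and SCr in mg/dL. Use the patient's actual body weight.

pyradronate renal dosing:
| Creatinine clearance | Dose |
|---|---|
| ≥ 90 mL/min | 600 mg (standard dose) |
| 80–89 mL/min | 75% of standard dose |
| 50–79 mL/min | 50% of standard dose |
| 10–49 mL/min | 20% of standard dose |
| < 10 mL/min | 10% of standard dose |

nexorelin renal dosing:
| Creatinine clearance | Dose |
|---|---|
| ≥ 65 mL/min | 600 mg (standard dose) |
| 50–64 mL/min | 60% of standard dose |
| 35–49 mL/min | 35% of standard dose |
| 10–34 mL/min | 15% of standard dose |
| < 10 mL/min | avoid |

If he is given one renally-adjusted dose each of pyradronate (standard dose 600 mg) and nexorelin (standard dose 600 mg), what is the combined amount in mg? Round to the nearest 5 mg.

210 mg

CrCl = (140 − 72) × 93.2 / (72 × 3) = 6337.6 / 216.00 ≈ 29.3 mL/min
CrCl ≈ 29 mL/min.
pyradronate: 10–49 mL/min → 20% of 600 mg = 120 mg.
nexorelin: 10–34 mL/min → 15% of 600 mg = 90 mg.
Total = 120 + 90 = 210 mg.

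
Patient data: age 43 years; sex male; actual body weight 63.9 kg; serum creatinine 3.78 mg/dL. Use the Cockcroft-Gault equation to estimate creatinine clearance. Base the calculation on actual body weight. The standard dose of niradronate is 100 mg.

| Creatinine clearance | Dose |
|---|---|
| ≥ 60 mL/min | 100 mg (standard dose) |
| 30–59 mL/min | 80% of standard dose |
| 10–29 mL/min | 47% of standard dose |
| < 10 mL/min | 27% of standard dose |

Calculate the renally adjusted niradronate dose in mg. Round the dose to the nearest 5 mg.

45 mg

CrCl = (140 − 43) × 63.9 / (72 × 3.78) = 6198.3 / 272.16 ≈ 22.8 mL/min
CrCl ≈ 23 mL/min → bracket 10–29 mL/min.
47% of 100 mg = 47 mg → 45 mg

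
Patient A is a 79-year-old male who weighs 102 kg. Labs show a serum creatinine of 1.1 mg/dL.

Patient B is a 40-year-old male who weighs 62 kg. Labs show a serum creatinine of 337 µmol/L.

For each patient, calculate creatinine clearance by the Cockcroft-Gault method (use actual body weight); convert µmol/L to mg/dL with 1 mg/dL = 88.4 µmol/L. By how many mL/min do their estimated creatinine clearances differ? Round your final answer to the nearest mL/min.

56 mL/min

Patient A: CrCl = (140 − 79) × 102 / (72 × 1.1) = 6222.0 / 79.20 ≈ 78.6 mL/min
Patient B: SCr = 337 / 88.4 = 3.812 mg/dL
Patient B: CrCl = (140 − 40) × 62 / (72 × 3.812) = 6200.0 / 274.46 ≈ 22.6 mL/min
|78.6 − 22.6| = 56.0 mL/min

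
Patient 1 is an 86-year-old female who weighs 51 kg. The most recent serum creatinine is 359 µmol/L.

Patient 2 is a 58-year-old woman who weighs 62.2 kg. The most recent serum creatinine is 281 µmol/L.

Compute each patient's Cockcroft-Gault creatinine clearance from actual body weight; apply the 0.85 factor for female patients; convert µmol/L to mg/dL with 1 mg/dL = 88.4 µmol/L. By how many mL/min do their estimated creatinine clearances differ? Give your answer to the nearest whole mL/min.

11 mL/min

Patient 1: SCr = 359 / 88.4 = 4.061 mg/dL
Patient 1: CrCl = (140 − 86) × 51 / (72 × 4.061) × 0.85 = 2754.0 / 292.39 × 0.85 ≈ 8.0 mL/min
Patient 2: SCr = 281 / 88.4 = 3.179 mg/dL
Patient 2: CrCl = (140 − 58) × 62.2 / (72 × 3.179) × 0.85 = 5100.4 / 228.89 × 0.85 ≈ 18.9 mL/min
|8.0 − 18.9| = 10.9 mL/min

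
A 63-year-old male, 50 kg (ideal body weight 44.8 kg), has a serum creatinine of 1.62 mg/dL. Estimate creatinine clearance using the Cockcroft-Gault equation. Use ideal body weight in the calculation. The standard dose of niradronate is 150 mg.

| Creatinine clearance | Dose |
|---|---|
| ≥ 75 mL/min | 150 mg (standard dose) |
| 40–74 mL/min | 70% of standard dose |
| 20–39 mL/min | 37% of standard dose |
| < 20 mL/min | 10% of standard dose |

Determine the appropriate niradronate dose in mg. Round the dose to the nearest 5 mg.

CrCl = (140 − 63) × 44.8 / (72 × 1.62) = 3449.6 / 116.64 ≈ 29.6 mL/min
CrCl ≈ 30 mL/min → bracket 20–39 mL/min.
37% of 150 mg = 55.5 mg → 55 mg

55 mg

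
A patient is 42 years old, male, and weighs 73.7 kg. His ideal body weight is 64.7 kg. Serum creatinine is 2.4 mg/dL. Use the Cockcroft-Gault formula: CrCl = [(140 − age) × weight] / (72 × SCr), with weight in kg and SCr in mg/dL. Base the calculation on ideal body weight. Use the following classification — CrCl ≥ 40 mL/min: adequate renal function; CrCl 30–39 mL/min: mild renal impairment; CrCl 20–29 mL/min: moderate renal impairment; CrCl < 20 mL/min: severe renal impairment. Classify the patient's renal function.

mild renal impairment

CrCl = (140 − 42) × 64.7 / (72 × 2.4) = 6340.6 / 172.80 ≈ 36.7 mL/min
37 mL/min falls in the 'mild renal impairment' range.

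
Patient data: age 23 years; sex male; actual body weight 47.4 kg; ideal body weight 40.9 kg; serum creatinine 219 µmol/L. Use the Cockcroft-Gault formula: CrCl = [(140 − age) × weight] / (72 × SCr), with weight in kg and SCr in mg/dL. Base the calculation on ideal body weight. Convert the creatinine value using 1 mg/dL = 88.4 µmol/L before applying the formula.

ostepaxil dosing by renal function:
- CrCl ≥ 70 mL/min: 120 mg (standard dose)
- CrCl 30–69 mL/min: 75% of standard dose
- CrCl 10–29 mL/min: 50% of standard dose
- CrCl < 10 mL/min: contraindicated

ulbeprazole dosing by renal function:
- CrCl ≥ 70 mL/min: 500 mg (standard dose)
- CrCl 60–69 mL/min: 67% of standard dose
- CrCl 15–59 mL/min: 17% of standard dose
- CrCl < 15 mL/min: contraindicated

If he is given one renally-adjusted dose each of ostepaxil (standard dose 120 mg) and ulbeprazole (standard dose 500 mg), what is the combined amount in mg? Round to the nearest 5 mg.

145 mg

SCr = 219 / 88.4 = 2.477 mg/dL
CrCl = (140 − 23) × 40.9 / (72 × 2.477) = 4785.3 / 178.34 ≈ 26.8 mL/min
CrCl ≈ 27 mL/min.
ostepaxil: 10–29 mL/min → 50% of 120 mg = 60 mg.
ulbeprazole: 15–59 mL/min → 17% of 500 mg = 85 mg.
Total = 60 + 85 = 145 mg.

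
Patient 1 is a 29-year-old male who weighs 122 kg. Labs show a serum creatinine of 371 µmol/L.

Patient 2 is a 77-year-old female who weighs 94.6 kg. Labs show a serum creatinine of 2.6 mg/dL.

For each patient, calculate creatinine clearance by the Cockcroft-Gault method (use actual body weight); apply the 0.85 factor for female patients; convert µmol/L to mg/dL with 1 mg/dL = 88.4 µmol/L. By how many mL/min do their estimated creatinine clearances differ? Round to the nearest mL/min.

18 mL/min

Patient 1: SCr = 371 / 88.4 = 4.197 mg/dL
Patient 1: CrCl = (140 − 29) × 122 / (72 × 4.197) = 13542.0 / 302.18 ≈ 44.8 mL/min
Patient 2: CrCl = (140 − 77) × 94.6 / (72 × 2.6) × 0.85 = 5959.8 / 187.20 × 0.85 ≈ 27.1 mL/min
|44.8 − 27.1| = 17.7 mL/min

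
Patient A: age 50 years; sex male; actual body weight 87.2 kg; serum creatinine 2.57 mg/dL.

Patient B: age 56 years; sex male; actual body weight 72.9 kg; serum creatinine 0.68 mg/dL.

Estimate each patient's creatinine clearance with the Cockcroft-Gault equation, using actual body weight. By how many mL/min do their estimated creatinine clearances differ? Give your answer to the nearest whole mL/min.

83 mL/min

Patient A: CrCl = (140 − 50) × 87.2 / (72 × 2.57) = 7848.0 / 185.04 ≈ 42.4 mL/min
Patient B: CrCl = (140 − 56) × 72.9 / (72 × 0.68) = 6123.6 / 48.96 ≈ 125.1 mL/min
|42.4 − 125.1| = 82.7 mL/min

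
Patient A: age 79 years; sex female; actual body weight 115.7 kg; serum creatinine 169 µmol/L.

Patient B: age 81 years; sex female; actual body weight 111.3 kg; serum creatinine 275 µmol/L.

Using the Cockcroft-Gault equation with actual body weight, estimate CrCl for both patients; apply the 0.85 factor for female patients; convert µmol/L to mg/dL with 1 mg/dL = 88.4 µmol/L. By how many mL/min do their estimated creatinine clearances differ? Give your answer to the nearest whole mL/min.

Patient A: SCr = 169 / 88.4 = 1.912 mg/dL
Patient A: CrCl = (140 − 79) × 115.7 / (72 × 1.912) × 0.85 = 7057.7 / 137.66 × 0.85 ≈ 43.6 mL/min
Patient B: SCr = 275 / 88.4 = 3.111 mg/dL
Patient B: CrCl = (140 − 81) × 111.3 / (72 × 3.111) × 0.85 = 6566.7 / 223.99 × 0.85 ≈ 24.9 mL/min
|43.6 − 24.9| = 18.7 mL/min

19 mL/min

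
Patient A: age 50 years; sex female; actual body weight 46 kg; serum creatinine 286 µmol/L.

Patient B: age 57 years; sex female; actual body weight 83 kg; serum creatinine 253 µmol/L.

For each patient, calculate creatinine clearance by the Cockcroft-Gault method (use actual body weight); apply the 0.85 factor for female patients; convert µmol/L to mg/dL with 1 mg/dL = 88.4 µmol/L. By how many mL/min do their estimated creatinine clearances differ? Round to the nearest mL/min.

Patient A: SCr = 286 / 88.4 = 3.235 mg/dL
Patient A: CrCl = (140 − 50) × 46 / (72 × 3.235) × 0.85 = 4140.0 / 232.92 × 0.85 ≈ 15.1 mL/min
Patient B: SCr = 253 / 88.4 = 2.862 mg/dL
Patient B: CrCl = (140 − 57) × 83 / (72 × 2.862) × 0.85 = 6889.0 / 206.06 × 0.85 ≈ 28.4 mL/min
|15.1 − 28.4| = 13.3 mL/min

13 mL/min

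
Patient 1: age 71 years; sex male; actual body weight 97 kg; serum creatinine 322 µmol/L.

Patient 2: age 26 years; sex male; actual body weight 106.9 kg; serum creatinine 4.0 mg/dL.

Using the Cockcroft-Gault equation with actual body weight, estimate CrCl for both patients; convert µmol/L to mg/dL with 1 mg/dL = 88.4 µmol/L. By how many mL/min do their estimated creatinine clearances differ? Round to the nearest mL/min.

Patient 1: SCr = 322 / 88.4 = 3.643 mg/dL
Patient 1: CrCl = (140 − 71) × 97 / (72 × 3.643) = 6693.0 / 262.30 ≈ 25.5 mL/min
Patient 2: CrCl = (140 − 26) × 106.9 / (72 × 4) = 12186.6 / 288.00 ≈ 42.3 mL/min
|25.5 − 42.3| = 16.8 mL/min

17 mL/min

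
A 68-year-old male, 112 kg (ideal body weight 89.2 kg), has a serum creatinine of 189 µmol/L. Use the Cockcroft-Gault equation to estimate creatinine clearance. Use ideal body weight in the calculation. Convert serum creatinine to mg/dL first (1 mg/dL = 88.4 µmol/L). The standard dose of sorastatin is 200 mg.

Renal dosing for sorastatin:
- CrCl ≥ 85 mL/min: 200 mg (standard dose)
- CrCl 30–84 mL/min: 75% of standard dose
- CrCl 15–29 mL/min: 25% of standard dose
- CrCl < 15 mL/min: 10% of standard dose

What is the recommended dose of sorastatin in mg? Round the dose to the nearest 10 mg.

SCr = 189 / 88.4 = 2.138 mg/dL
CrCl = (140 − 68) × 89.2 / (72 × 2.138) = 6422.4 / 153.94 ≈ 41.7 mL/min
CrCl ≈ 42 mL/min → bracket 30–84 mL/min.
75% of 200 mg = 150 mg

150 mg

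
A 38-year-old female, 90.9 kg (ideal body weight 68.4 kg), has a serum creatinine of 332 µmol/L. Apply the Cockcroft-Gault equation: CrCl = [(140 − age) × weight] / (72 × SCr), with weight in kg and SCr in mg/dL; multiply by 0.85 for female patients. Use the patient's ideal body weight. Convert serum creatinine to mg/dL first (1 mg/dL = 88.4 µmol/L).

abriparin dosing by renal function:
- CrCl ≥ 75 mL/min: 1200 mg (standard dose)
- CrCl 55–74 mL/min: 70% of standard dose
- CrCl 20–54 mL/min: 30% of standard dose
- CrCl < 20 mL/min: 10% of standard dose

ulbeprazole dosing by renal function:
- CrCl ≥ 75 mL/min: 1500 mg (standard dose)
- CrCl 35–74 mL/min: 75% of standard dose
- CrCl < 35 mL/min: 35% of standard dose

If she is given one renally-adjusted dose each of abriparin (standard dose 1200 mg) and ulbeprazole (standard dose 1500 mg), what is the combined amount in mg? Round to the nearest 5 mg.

885 mg

SCr = 332 / 88.4 = 3.756 mg/dL
CrCl = (140 − 38) × 68.4 / (72 × 3.756) × 0.85 = 6976.8 / 270.43 × 0.85 ≈ 21.9 mL/min
CrCl ≈ 22 mL/min.
abriparin: 20–54 mL/min → 30% of 1200 mg = 360 mg.
ulbeprazole: < 35 mL/min → 35% of 1500 mg = 525 mg.
Total = 360 + 525 = 885 mg.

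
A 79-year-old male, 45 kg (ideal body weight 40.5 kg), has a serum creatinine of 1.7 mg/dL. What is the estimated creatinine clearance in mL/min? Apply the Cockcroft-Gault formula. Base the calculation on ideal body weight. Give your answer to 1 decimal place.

20.2 mL/min

CrCl = (140 − 79) × 40.5 / (72 × 1.7) = 2470.5 / 122.40 ≈ 20.2 mL/min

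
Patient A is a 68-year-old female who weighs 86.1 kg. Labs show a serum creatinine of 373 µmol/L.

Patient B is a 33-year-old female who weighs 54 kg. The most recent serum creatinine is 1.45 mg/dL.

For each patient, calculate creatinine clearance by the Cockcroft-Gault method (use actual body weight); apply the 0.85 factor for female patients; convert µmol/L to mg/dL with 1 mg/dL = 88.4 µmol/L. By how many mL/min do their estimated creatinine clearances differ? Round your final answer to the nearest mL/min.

30 mL/min

Patient A: SCr = 373 / 88.4 = 4.219 mg/dL
Patient A: CrCl = (140 − 68) × 86.1 / (72 × 4.219) × 0.85 = 6199.2 / 303.77 × 0.85 ≈ 17.3 mL/min
Patient B: CrCl = (140 − 33) × 54 / (72 × 1.45) × 0.85 = 5778.0 / 104.40 × 0.85 ≈ 47.0 mL/min
|17.3 − 47.0| = 29.7 mL/min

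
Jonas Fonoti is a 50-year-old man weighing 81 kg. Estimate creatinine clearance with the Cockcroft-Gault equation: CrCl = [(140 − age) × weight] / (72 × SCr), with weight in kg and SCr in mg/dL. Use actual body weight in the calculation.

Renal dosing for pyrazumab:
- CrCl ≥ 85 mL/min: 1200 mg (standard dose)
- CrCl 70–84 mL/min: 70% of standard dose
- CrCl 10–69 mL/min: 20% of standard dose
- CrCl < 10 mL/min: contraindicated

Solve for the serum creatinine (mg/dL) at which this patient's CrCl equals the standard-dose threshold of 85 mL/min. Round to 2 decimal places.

1.19 mg/dL

Standard dose requires CrCl ≥ 85 mL/min.
Set (140 − 50) × 81 / (72 × SCr) = 85
SCr = (140 − 50) × 81 / (72 × 85) = 1.191 mg/dL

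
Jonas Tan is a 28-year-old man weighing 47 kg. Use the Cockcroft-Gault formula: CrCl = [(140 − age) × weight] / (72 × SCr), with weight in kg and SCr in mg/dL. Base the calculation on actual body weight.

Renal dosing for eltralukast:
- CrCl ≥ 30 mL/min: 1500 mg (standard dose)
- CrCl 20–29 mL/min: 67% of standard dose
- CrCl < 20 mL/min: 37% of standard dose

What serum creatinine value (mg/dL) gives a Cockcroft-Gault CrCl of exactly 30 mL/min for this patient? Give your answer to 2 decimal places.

Standard dose requires CrCl ≥ 30 mL/min.
Set (140 − 28) × 47 / (72 × SCr) = 30
SCr = (140 − 28) × 47 / (72 × 30) = 2.437 mg/dL

2.44 mg/dL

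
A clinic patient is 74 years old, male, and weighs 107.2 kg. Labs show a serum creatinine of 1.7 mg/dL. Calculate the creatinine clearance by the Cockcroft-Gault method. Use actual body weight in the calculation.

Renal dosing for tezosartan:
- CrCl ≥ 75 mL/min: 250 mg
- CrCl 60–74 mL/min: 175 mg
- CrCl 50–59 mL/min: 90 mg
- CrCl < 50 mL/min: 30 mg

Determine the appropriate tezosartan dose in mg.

90 mg

CrCl = (140 − 74) × 107.2 / (72 × 1.7) = 7075.2 / 122.40 ≈ 57.8 mL/min
CrCl ≈ 58 mL/min → bracket 50–59 mL/min.
Dose for this bracket: 90 mg.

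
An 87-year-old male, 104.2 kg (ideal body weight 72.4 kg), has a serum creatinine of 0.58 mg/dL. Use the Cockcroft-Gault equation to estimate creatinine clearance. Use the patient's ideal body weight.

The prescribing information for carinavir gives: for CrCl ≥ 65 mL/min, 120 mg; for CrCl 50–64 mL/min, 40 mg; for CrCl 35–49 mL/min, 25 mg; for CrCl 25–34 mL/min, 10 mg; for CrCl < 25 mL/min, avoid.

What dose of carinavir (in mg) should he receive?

120 mg

CrCl = (140 − 87) × 72.4 / (72 × 0.58) = 3837.2 / 41.76 ≈ 91.9 mL/min
CrCl ≈ 92 mL/min → bracket ≥ 65 mL/min.
Dose for this bracket: 120 mg.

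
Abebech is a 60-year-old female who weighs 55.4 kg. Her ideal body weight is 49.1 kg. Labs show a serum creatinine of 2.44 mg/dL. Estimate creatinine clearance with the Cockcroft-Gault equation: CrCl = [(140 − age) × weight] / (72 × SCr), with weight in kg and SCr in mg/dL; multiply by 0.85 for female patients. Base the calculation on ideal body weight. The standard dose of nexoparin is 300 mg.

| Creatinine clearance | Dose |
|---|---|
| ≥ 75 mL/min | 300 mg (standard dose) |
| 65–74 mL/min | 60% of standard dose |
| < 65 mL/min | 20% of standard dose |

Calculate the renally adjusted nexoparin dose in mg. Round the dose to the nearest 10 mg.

CrCl = (140 − 60) × 49.1 / (72 × 2.44) × 0.85 = 3928.0 / 175.68 × 0.85 ≈ 19.0 mL/min
CrCl ≈ 19 mL/min → bracket < 65 mL/min.
20% of 300 mg = 60 mg

60 mg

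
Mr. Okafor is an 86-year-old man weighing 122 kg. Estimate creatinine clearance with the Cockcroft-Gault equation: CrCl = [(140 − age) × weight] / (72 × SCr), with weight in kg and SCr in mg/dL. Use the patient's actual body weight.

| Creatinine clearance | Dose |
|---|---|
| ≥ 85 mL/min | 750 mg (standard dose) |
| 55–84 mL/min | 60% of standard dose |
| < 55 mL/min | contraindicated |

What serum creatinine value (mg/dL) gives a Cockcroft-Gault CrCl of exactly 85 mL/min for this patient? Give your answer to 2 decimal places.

1.08 mg/dL

Standard dose requires CrCl ≥ 85 mL/min.
Set (140 − 86) × 122 / (72 × SCr) = 85
SCr = (140 − 86) × 122 / (72 × 85) = 1.076 mg/dL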